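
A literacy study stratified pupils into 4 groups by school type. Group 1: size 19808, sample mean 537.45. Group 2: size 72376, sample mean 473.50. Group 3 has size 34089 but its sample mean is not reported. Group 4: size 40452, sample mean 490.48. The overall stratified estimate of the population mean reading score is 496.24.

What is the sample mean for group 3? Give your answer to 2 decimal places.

Σ Nₕx̄ₕ = N·μ, so 34089·x̄_3 = 166725·496.24 − (19808·537.45 + 72376·473.50 + 40452·490.48).
= 82735614 − 64756742.56 = 17978871.44.
x̄_3 = 17978871.44 / 34089 = 527.4098... → 527.41.

527.41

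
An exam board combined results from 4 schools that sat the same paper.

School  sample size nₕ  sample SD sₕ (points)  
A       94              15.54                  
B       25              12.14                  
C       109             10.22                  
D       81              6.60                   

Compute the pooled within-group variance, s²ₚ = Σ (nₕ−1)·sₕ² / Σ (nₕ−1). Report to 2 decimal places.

Degrees of freedom: 93 + 24 + 108 + 80 = 305.
Σ(nₕ−1)sₕ² = 93·241.4916 + 24·147.3796 + 108·104.4484 + 80·43.56 = 40761.0564.
s²ₚ = 40761.0564 / 305 = 133.6428... → 133.64.

133.64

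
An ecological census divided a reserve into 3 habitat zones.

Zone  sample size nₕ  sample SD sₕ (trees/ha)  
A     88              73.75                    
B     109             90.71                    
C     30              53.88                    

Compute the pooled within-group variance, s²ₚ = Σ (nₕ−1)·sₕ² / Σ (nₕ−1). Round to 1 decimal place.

6455.6

Degrees of freedom: 87 + 108 + 29 = 224.
Σ(nₕ−1)sₕ² = 87·5439.0625 + 108·8228.3041 + 29·2903.0544 = 1446043.8579.
s²ₚ = 1446043.8579 / 224 = 6455.553... → 6455.6.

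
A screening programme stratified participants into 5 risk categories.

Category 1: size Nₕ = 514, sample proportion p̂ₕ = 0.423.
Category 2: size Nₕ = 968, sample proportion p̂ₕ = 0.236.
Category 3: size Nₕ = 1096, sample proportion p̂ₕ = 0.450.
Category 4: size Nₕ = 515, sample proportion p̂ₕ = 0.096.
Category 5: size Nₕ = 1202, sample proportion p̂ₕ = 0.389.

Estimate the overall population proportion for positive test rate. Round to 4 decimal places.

N = 514 + 968 + 1096 + 515 + 1202 = 4295.
Overall proportion = Σ (Nₕ/N)·p̂ₕ.
Σ Nₕp̂ₕ = 217.422 + 228.448 + 493.2 + 49.44 + 467.578 = 1456.088.
1456.088 / 4295 = 0.339019... → 0.3390.

0.3390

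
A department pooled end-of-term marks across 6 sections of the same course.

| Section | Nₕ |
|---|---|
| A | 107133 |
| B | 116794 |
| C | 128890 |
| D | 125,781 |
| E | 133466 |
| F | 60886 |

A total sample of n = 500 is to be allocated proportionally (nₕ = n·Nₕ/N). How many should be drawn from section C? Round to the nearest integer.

N = 107133 + 116794 + 128890 + 125781 + 133466 + 60886 = 672950.
n_C = 500·128890/672950 = 95.765... → 96.

96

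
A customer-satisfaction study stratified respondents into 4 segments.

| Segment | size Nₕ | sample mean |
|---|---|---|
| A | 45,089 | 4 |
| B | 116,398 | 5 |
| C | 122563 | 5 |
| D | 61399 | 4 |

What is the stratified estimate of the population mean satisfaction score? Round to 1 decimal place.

N = 345449; weights Wₕ = Nₕ/N = (0.1305, 0.3369, 0.3548, 0.1777).
x̄_st = Σ Wₕ·x̄ₕ = 0.1305·4 + 0.3369·5 + 0.3548·5 + 0.1777·4 ≈ 4.692...
→ 4.7.

4.7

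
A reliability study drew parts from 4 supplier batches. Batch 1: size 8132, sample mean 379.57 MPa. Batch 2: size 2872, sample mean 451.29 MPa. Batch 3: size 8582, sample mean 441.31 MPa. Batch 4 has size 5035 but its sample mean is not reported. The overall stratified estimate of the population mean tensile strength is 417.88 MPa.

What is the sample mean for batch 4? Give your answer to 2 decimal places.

420.76

Σ Nₕx̄ₕ = N·μ, so 5035·x̄_4 = 24621·417.88 − (8132·379.57 + 2872·451.29 + 8582·441.31).
= 10288623.48 − 8170090.54 = 2118532.94.
x̄_4 = 2118532.94 / 5035 = 420.7613... → 420.76.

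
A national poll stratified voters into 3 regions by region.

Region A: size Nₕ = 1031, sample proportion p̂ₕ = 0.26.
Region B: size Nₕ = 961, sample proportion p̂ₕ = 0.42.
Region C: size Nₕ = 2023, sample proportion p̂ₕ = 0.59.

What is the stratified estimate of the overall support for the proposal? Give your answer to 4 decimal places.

Wₕ = Nₕ/N with N = 4015: 0.2568, 0.2394, 0.5039.
p̂_st = 0.2568·0.26 + 0.2394·0.42 + 0.5039·0.59 ≈ 0.464570... → 0.4646.

0.4646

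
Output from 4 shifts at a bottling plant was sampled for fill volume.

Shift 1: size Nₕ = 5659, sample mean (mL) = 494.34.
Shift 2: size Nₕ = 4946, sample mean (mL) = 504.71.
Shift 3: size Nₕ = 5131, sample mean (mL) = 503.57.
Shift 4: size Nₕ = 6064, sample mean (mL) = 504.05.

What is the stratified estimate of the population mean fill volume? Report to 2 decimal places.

x̄_st = (Σ Nₕx̄ₕ) / (Σ Nₕ) = (5659·494.34 + 4946·504.71 + 5131·503.57 + 6064·504.05) / 21800
= 10934142.59 / 21800 = 501.5662... → 501.57.

501.57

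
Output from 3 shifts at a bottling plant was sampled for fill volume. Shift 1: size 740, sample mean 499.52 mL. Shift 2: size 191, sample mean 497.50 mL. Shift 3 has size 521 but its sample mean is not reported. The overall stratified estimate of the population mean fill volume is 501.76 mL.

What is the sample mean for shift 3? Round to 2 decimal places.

Σ Nₕx̄ₕ = N·μ, so 521·x̄_3 = 1452·501.76 − (740·499.52 + 191·497.50).
= 728555.52 − 464667.3 = 263888.22.
x̄_3 = 263888.22 / 521 = 506.5033... → 506.50.

506.50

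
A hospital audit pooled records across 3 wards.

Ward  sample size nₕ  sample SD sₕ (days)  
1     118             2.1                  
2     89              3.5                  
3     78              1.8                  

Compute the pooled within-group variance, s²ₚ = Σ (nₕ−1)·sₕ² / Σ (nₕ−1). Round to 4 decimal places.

1: (118−1)·2.1² = 117·4.41 = 515.97
2: (89−1)·3.5² = 88·12.25 = 1078
3: (78−1)·1.8² = 77·3.24 = 249.48
Numerator = 1843.45; denominator = Σ(nₕ−1) = 282.
s²ₚ = 1843.45/282 = 6.537057... → 6.5371.

6.5371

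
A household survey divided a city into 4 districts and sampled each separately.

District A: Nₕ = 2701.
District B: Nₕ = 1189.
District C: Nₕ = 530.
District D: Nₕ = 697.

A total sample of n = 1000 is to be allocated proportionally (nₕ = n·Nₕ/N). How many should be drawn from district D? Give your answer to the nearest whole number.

136

Share of district D = 697/5117 = 0.13621.
Allocate 1000 × 0.13621 = 136.213... → 136.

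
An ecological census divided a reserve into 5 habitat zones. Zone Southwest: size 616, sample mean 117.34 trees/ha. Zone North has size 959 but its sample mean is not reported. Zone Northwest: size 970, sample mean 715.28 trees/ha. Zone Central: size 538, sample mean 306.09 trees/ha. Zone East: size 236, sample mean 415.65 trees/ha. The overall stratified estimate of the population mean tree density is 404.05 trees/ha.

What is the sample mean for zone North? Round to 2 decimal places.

N = 616 + 959 + 970 + 538 + 236 = 3319.
Overall total = μ·N = 404.05·3319 = 1341041.95.
Subtract the known strata: 616·117.34 + 970·715.28 + 538·306.09 + 236·415.65 = 1028872.86.
Remaining total for zone North: 1341041.95 − 1028872.86 = 312169.09.
Divide by its size: 312169.09 / 959 = 325.5152... → 325.52.

325.52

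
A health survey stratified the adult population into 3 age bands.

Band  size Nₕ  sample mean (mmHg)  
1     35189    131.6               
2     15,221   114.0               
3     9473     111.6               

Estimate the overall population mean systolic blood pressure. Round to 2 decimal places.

123.96

N = 35189 + 15221 + 9473 = 59883.
Weight each subgroup mean by Nₕ/N and sum.
Σ Nₕx̄ₕ = 35189·131.6 + 15221·114.0 + 9473·111.6 = 4630872.4 + 1735194 + 1057186.8 = 7423253.2.
Divide by N: 7423253.2 / 59883 = 123.9626... → 123.96.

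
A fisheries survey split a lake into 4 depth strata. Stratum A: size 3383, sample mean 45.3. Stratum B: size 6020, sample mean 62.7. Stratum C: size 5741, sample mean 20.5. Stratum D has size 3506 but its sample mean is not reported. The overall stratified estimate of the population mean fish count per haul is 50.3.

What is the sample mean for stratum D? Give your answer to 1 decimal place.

82.6

Σ Nₕx̄ₕ = N·μ, so 3506·x̄_D = 18650·50.3 − (3383·45.3 + 6020·62.7 + 5741·20.5).
= 938095 − 648394.4 = 289700.6.
x̄_D = 289700.6 / 3506 = 82.630... → 82.6.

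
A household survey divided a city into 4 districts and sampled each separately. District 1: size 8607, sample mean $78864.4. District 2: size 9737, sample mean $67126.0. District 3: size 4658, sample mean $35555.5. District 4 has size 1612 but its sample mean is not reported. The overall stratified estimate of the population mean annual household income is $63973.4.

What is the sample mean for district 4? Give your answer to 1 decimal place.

N = 8607 + 9737 + 4658 + 1612 = 24614.
Overall total = μ·N = 63973.4·24614 = 1574641267.6.
Subtract the known strata: 8607·78864.4 + 9737·67126.0 + 4658·35555.5 = 1498009271.8.
Remaining total for district 4: 1574641267.6 − 1498009271.8 = 76631995.8.
Divide by its size: 76631995.8 / 1612 = 47538.459... → 47538.5.

47538.5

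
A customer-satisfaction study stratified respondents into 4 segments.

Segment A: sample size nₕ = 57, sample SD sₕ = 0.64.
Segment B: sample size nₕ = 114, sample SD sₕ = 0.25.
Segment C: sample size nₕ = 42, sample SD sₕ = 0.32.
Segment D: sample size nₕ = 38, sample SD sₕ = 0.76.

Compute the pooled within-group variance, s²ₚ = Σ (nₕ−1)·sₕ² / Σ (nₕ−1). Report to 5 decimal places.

0.22498

A: (57−1)·0.64² = 56·0.4096 = 22.9376
B: (114−1)·0.25² = 113·0.0625 = 7.0625
C: (42−1)·0.32² = 41·0.1024 = 4.1984
D: (38−1)·0.76² = 37·0.5776 = 21.3712
Numerator = 55.5697; denominator = Σ(nₕ−1) = 247.
s²ₚ = 55.5697/247 = 0.2249785... → 0.22498.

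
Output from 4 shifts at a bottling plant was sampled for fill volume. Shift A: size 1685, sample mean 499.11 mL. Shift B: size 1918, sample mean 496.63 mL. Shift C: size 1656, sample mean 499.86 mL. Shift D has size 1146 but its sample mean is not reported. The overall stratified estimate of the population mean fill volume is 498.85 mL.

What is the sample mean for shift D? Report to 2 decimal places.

N = 1685 + 1918 + 1656 + 1146 = 6405.
Overall total = μ·N = 498.85·6405 = 3195134.25.
Subtract the known strata: 1685·499.11 + 1918·496.63 + 1656·499.86 = 2621304.85.
Remaining total for shift D: 3195134.25 − 2621304.85 = 573829.4.
Divide by its size: 573829.4 / 1146 = 500.7237... → 500.72.

500.72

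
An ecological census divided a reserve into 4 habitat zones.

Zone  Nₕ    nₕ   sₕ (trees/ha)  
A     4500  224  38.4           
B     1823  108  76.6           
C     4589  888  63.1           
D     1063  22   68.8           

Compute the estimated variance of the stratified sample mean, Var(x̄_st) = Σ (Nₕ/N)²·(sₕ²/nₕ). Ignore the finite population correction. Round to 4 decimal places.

N = 11975. Term for each stratum: Wₕ²sₕ²/nₕ.
Var(x̄_st) = 0.9295835 + 1.2590880 + 0.6584622 + 1.6953902 = 4.5425239 → 4.5425.

4.5425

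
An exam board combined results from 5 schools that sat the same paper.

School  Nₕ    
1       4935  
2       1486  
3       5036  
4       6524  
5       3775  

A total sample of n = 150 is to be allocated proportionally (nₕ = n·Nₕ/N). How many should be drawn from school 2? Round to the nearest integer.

Share of school 2 = 1486/21756 = 0.06830.
Allocate 150 × 0.06830 = 10.245... → 10.

10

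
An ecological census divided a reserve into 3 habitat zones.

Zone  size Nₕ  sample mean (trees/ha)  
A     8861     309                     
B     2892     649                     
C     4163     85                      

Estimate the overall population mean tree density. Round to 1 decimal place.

312.2

N = 8861 + 2892 + 4163 = 15916.
Overall mean = Σ (Nₕ/N)·x̄ₕ — weight by population share, not a simple average.
Σ Nₕx̄ₕ = 8861·309 + 2892·649 + 4163·85 = 2738049 + 1876908 + 353855 = 4968812.
Divide by N: 4968812 / 15916 = 312.190... → 312.2.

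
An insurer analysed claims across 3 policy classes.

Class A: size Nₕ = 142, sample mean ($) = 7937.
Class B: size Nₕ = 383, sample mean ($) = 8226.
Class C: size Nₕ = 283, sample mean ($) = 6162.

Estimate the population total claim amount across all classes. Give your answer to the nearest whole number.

6021458

Population total = Σ Nₕ·x̄ₕ (each stratum's size times its mean).
142·7937 + 383·8226 + 283·6162 = 1127054 + 3150558 + 1743846 = 6021458.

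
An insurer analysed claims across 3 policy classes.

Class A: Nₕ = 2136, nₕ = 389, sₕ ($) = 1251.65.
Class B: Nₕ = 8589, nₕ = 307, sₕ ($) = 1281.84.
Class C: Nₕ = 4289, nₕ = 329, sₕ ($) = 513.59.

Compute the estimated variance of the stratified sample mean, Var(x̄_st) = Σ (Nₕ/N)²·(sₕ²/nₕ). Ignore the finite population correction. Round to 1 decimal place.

N = 15014. Term for each stratum: Wₕ²sₕ²/nₕ.
Var(x̄_st) = 81.5128 + 1751.5464 + 65.4269 = 1898.4861 → 1898.5.

1898.5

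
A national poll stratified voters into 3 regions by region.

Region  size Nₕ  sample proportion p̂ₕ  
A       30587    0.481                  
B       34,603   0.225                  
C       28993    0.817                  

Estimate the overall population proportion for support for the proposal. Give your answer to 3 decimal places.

Wₕ = Nₕ/N with N = 94183: 0.3248, 0.3674, 0.3078.
p̂_st = 0.3248·0.481 + 0.3674·0.225 + 0.3078·0.817 ≈ 0.49038... → 0.490.

0.490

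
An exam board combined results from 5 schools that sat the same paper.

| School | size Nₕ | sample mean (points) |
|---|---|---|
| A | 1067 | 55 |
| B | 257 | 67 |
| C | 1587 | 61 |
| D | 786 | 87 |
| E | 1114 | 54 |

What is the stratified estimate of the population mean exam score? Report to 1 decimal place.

N = 1067 + 257 + 1587 + 786 + 1114 = 4811.
Overall mean = Σ (Nₕ/N)·x̄ₕ — weight by population share, not a simple average.
Σ Nₕx̄ₕ = 1067·55 + 257·67 + 1587·61 + 786·87 + 1114·54 = 58685 + 17219 + 96807 + 68382 + 60156 = 301249.
Divide by N: 301249 / 4811 = 62.617... → 62.6.

62.6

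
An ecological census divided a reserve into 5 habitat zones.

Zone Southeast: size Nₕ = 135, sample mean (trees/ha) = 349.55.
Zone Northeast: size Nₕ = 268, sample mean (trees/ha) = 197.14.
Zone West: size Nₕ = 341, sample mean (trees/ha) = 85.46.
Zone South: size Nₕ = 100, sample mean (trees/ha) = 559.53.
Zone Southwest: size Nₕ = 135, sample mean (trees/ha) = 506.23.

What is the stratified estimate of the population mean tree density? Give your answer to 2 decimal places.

x̄_st = (Σ Nₕx̄ₕ) / (Σ Nₕ) = (135·349.55 + 268·197.14 + 341·85.46 + 100·559.53 + 135·506.23) / 979
= 253458.68 / 979 = 258.8955... → 258.90.

258.90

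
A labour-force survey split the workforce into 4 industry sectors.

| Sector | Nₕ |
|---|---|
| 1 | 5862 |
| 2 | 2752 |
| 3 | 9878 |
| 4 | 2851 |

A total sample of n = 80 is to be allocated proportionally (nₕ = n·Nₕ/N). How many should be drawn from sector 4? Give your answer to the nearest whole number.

11

N = 5862 + 2752 + 9878 + 2851 = 21343.
n_4 = 80·2851/21343 = 10.686... → 11.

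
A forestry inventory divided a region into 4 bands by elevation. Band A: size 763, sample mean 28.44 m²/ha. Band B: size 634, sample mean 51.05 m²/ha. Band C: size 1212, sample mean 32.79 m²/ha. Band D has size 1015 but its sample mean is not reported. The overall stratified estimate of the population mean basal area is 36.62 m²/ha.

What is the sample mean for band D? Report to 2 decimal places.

N = 763 + 634 + 1212 + 1015 = 3624.
Overall total = μ·N = 36.62·3624 = 132710.88.
Subtract the known strata: 763·28.44 + 634·51.05 + 1212·32.79 = 93806.9.
Remaining total for band D: 132710.88 − 93806.9 = 38903.98.
Divide by its size: 38903.98 / 1015 = 38.3290... → 38.33.

38.33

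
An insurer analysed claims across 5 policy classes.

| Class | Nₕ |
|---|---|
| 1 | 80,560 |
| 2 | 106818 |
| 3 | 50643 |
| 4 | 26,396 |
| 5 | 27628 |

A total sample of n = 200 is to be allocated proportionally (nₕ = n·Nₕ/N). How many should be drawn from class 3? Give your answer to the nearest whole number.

35

Share of class 3 = 50643/292045 = 0.17341.
Allocate 200 × 0.17341 = 34.682... → 35.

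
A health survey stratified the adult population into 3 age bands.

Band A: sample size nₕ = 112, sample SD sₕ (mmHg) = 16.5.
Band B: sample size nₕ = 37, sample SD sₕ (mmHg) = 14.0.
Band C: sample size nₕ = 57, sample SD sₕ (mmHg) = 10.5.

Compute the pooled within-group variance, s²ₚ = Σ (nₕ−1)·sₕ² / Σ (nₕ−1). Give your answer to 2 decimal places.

Degrees of freedom: 111 + 36 + 56 = 203.
Σ(nₕ−1)sₕ² = 111·272.25 + 36·196 + 56·110.25 = 43449.75.
s²ₚ = 43449.75 / 203 = 214.0382... → 214.04.

214.04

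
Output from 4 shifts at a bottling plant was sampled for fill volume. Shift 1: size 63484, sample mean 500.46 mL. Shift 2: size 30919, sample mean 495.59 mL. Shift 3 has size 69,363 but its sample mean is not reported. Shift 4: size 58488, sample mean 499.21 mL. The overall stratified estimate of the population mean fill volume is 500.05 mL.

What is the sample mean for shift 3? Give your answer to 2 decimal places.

502.37

Σ Nₕx̄ₕ = N·μ, so 69363·x̄_3 = 222254·500.05 − (63484·500.46 + 30919·495.59 + 58488·499.21).
= 111138112.7 − 76292144.33 = 34845968.37.
x̄_3 = 34845968.37 / 69363 = 502.3711... → 502.37.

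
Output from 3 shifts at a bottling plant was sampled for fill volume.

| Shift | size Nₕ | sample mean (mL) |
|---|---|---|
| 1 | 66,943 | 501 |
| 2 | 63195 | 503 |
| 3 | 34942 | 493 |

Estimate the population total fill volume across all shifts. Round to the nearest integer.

82551934

1: 66943·501 = 33538443
2: 63195·503 = 31787085
3: 34942·493 = 17226406
τ̂ = Σ Nₕx̄ₕ = 82551934.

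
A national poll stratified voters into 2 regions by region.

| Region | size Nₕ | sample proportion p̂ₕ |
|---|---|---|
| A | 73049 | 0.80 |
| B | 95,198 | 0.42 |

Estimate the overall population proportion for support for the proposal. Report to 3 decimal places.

0.585

N = 73049 + 95198 = 168247.
Overall proportion = Σ (Nₕ/N)·p̂ₕ.
Σ Nₕp̂ₕ = 58439.2 + 39983.16 = 98422.36.
98422.36 / 168247 = 0.58499... → 0.585.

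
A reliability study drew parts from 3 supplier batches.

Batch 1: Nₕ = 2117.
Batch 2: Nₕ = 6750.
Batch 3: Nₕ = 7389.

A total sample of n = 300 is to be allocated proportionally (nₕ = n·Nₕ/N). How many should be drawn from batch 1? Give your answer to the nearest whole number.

N = 2117 + 6750 + 7389 = 16256.
n_1 = 300·2117/16256 = 39.069... → 39.

39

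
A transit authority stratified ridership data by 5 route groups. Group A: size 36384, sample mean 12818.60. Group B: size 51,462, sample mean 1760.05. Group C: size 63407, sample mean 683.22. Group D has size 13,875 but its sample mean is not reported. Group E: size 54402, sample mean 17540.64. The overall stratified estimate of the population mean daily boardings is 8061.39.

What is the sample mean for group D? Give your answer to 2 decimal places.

N = 36384 + 51462 + 63407 + 13875 + 54402 = 219530.
Overall total = μ·N = 8061.39·219530 = 1769716946.7.
Subtract the known strata: 36384·12818.60 + 51462·1760.05 + 63407·683.22 + 54402·17540.64 = 1554534463.32.
Remaining total for group D: 1769716946.7 − 1554534463.32 = 215182483.38.
Divide by its size: 215182483.38 / 13875 = 15508.6475... → 15508.65.

15508.65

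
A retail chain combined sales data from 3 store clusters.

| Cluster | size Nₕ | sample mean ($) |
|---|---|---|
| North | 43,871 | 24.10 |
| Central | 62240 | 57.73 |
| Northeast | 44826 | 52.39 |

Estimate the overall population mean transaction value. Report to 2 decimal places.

x̄_st = (Σ Nₕx̄ₕ) / (Σ Nₕ) = (43871·24.10 + 62240·57.73 + 44826·52.39) / 150937
= 6998840.44 / 150937 = 46.3693... → 46.37.

46.37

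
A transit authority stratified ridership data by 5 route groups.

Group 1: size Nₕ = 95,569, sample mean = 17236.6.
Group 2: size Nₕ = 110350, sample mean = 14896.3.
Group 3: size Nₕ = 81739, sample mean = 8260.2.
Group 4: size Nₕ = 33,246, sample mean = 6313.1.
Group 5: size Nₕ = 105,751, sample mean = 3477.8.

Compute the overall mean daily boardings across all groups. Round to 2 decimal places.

N = 95569 + 110350 + 81739 + 33246 + 105751 = 426655.
Weight each subgroup mean by Nₕ/N and sum.
Σ Nₕx̄ₕ = 95569·17236.6 + 110350·14896.3 + 81739·8260.2 + 33246·6313.1 + 105751·3477.8 = 1647284625.4 + 1643806705 + 675180487.8 + 209885322.6 + 367780827.8 = 4543937968.6.
Divide by N: 4543937968.6 / 426655 = 10650.1458... → 10650.15.

10650.15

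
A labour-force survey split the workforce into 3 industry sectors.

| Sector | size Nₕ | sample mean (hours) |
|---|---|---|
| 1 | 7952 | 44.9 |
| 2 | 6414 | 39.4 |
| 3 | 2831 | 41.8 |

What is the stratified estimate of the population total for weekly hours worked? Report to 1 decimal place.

728092.2

Population total = Σ Nₕ·x̄ₕ (each stratum's size times its mean).
7952·44.9 + 6414·39.4 + 2831·41.8 = 357044.8 + 252711.6 + 118335.8 = 728092.2.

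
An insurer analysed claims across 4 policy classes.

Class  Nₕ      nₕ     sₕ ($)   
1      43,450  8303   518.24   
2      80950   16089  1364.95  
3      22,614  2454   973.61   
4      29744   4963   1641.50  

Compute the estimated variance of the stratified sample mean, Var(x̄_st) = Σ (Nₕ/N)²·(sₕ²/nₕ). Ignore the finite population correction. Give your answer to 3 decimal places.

47.938

N = 176758; Wₕ = Nₕ/N.
class 1: (43450/176758)²·518.24²/8303 = 1.954556
class 2: (80950/176758)²·1364.95²/16089 = 24.287342
class 3: (22614/176758)²·973.61²/2454 = 6.322548
class 4: (29744/176758)²·1641.50²/4963 = 15.373689
Sum = 47.938135 → 47.938.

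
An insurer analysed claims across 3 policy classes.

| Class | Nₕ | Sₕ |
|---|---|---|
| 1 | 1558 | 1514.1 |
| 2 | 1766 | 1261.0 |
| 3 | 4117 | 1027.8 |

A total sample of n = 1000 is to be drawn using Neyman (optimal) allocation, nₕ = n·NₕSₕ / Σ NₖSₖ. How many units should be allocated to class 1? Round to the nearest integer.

1: NₕSₕ = 1558·1514.1 = 2358967.8
2: NₕSₕ = 1766·1261.0 = 2226926
3: NₕSₕ = 4117·1027.8 = 4231452.6
Σ NₕSₕ = 8817346.4.
n_1 = 1000·2358967.8/8817346.4 = 267.537... → 268.

268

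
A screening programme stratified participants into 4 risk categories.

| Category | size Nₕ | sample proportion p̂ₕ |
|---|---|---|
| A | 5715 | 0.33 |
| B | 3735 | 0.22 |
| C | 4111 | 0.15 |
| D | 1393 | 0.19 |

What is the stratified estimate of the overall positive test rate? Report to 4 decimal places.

Wₕ = Nₕ/N with N = 14954: 0.3822, 0.2498, 0.2749, 0.0932.
p̂_st = 0.3822·0.33 + 0.2498·0.22 + 0.2749·0.15 + 0.0932·0.19 ≈ 0.240001... → 0.2400.

0.2400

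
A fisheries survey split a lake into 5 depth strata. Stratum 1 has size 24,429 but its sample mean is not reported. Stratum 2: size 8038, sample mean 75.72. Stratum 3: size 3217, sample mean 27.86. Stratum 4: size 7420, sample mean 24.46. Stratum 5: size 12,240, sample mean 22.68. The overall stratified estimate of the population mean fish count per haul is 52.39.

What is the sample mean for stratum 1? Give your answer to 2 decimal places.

71.31

N = 24429 + 8038 + 3217 + 7420 + 12240 = 55344.
Overall total = μ·N = 52.39·55344 = 2899472.16.
Subtract the known strata: 8038·75.72 + 3217·27.86 + 7420·24.46 + 12240·22.68 = 1157359.38.
Remaining total for stratum 1: 2899472.16 − 1157359.38 = 1742112.78.
Divide by its size: 1742112.78 / 24429 = 71.3133... → 71.31.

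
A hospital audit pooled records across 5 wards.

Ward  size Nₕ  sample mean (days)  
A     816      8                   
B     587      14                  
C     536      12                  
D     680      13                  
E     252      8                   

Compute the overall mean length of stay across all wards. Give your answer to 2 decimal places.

N = 816 + 587 + 536 + 680 + 252 = 2871.
Weight each subgroup mean by Nₕ/N and sum.
Σ Nₕx̄ₕ = 816·8 + 587·14 + 536·12 + 680·13 + 252·8 = 6528 + 8218 + 6432 + 8840 + 2016 = 32034.
Divide by N: 32034 / 2871 = 11.1578... → 11.16.

11.16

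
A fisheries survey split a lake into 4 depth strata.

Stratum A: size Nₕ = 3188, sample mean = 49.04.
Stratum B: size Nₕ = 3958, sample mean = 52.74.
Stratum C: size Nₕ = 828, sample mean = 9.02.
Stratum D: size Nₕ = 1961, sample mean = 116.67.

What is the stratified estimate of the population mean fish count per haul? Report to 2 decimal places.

N = 9935; weights Wₕ = Nₕ/N = (0.3209, 0.3984, 0.0833, 0.1974).
x̄_st = Σ Wₕ·x̄ₕ = 0.3209·49.04 + 0.3984·52.74 + 0.0833·9.02 + 0.1974·116.67 ≈ 60.5277...
→ 60.53.

60.53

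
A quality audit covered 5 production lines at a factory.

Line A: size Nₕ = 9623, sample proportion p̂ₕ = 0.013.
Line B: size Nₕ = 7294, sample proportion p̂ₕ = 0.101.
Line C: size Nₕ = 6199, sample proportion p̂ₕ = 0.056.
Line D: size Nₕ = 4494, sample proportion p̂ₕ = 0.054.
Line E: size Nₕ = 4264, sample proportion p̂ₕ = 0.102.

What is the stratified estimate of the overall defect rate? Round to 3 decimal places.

0.059

Wₕ = Nₕ/N with N = 31874: 0.3019, 0.2288, 0.1945, 0.1410, 0.1338.
p̂_st = 0.3019·0.013 + 0.2288·0.101 + 0.1945·0.056 + 0.1410·0.054 + 0.1338·0.102 ≈ 0.05919... → 0.059.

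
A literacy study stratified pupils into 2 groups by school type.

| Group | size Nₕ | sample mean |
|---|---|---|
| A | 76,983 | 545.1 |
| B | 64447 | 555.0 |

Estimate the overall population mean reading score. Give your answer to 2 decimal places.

549.61

x̄_st = (Σ Nₕx̄ₕ) / (Σ Nₕ) = (76983·545.1 + 64447·555.0) / 141430
= 77731518.3 / 141430 = 549.6112... → 549.61.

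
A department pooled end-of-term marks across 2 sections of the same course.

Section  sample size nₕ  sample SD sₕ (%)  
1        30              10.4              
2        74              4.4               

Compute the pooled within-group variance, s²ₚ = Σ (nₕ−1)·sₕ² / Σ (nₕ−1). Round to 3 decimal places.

1: (30−1)·10.4² = 29·108.16 = 3136.64
2: (74−1)·4.4² = 73·19.36 = 1413.28
Numerator = 4549.92; denominator = Σ(nₕ−1) = 102.
s²ₚ = 4549.92/102 = 44.60706... → 44.607.

44.607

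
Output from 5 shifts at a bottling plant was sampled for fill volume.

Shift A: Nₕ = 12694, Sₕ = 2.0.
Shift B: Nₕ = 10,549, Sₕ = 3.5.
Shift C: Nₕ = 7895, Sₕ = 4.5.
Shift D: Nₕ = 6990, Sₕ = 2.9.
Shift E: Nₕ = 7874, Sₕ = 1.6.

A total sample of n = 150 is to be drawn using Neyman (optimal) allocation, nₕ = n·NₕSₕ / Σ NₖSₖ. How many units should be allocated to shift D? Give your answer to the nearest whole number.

23

Σ NₕSₕ = 12694·2.0 + 10549·3.5 + 7895·4.5 + 6990·2.9 + 7874·1.6 = 130706.4.
Share for D: 20271/130706.4 = 0.15509.
n_D = 150 × 0.15509 = 23.263... → 23.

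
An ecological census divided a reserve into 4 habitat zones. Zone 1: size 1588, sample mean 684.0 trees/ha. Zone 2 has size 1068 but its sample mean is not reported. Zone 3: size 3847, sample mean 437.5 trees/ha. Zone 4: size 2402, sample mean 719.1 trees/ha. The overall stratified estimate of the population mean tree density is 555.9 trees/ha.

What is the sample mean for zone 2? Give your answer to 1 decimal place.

N = 1588 + 1068 + 3847 + 2402 = 8905.
Overall total = μ·N = 555.9·8905 = 4950289.5.
Subtract the known strata: 1588·684.0 + 3847·437.5 + 2402·719.1 = 4496532.7.
Remaining total for zone 2: 4950289.5 − 4496532.7 = 453756.8.
Divide by its size: 453756.8 / 1068 = 424.866... → 424.9.

424.9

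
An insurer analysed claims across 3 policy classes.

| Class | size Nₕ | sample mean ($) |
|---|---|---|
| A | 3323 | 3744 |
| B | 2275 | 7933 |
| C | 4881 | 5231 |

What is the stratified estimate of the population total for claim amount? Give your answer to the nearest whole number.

A: 3323·3744 = 12441312
B: 2275·7933 = 18047575
C: 4881·5231 = 25532511
τ̂ = Σ Nₕx̄ₕ = 56021398.

56021398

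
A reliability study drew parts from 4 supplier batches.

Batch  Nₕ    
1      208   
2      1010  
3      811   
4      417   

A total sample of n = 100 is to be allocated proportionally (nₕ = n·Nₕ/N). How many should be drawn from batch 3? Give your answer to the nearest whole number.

33

Share of batch 3 = 811/2446 = 0.33156.
Allocate 100 × 0.33156 = 33.156... → 33.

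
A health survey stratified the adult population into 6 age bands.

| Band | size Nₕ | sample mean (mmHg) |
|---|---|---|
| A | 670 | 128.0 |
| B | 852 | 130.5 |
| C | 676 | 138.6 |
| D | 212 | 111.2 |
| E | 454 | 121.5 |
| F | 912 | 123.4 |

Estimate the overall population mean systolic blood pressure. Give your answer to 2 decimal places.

N = 670 + 852 + 676 + 212 + 454 + 912 = 3776.
Overall mean = Σ (Nₕ/N)·x̄ₕ — weight by population share, not a simple average.
Σ Nₕx̄ₕ = 670·128.0 + 852·130.5 + 676·138.6 + 212·111.2 + 454·121.5 + 912·123.4 = 85760 + 111186 + 93693.6 + 23574.4 + 55161 + 112540.8 = 481915.8.
Divide by N: 481915.8 / 3776 = 127.6260... → 127.63.

127.63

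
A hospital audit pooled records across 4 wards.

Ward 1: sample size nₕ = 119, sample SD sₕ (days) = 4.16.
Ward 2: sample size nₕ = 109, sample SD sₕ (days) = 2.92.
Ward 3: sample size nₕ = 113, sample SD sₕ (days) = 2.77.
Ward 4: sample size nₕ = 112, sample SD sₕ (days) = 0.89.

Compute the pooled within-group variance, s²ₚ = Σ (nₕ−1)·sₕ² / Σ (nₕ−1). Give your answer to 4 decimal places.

1: (119−1)·4.16² = 118·17.3056 = 2042.0608
2: (109−1)·2.92² = 108·8.5264 = 920.8512
3: (113−1)·2.77² = 112·7.6729 = 859.3648
4: (112−1)·0.89² = 111·0.7921 = 87.9231
Numerator = 3910.1999; denominator = Σ(nₕ−1) = 449.
s²ₚ = 3910.1999/449 = 8.708686... → 8.7087.

8.7087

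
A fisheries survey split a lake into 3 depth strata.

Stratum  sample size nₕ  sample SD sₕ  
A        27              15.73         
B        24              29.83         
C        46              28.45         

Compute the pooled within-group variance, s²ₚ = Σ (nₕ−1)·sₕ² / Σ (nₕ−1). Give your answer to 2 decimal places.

Degrees of freedom: 26 + 23 + 45 = 94.
Σ(nₕ−1)sₕ² = 26·247.4329 + 23·889.8289 + 45·809.4025 = 63322.4326.
s²ₚ = 63322.4326 / 94 = 673.6429 → 673.64.

673.64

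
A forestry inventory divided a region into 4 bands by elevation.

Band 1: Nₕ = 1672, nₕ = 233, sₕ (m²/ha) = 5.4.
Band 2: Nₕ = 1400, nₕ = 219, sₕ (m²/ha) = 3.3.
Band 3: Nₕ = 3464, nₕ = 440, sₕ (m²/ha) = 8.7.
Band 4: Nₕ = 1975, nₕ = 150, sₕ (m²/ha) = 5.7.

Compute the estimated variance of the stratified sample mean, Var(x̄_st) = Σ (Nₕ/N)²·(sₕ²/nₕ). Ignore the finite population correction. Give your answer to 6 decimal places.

0.046335

N = 8511. Term for each stratum: Wₕ²sₕ²/nₕ.
Var(x̄_st) = 0.004829954 + 0.001345484 + 0.028495771 + 0.011663569 = 0.046334778 → 0.046335.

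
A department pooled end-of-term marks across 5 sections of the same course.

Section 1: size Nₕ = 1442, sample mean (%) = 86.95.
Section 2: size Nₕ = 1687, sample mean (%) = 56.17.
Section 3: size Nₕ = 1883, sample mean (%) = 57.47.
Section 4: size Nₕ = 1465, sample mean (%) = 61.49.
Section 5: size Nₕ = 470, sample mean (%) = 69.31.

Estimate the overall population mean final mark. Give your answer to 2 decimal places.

64.92

N = 6947; weights Wₕ = Nₕ/N = (0.2076, 0.2428, 0.2711, 0.2109, 0.0677).
x̄_st = Σ Wₕ·x̄ₕ = 0.2076·86.95 + 0.2428·56.17 + 0.2711·57.47 + 0.2109·61.49 + 0.0677·69.31 ≈ 64.9223...
→ 64.92.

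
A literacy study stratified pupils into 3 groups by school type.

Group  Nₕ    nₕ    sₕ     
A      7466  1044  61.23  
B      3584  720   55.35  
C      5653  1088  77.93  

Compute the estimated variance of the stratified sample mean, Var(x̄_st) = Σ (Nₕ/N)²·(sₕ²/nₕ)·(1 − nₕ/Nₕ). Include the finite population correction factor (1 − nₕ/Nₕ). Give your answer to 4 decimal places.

N = 16703. Term for each stratum: Wₕ²sₕ²/nₕ·(1−nₕ/Nₕ).
Var(x̄_st) = 0.6171594 + 0.1565506 + 0.5163109 = 1.2900209 → 1.2900.

1.2900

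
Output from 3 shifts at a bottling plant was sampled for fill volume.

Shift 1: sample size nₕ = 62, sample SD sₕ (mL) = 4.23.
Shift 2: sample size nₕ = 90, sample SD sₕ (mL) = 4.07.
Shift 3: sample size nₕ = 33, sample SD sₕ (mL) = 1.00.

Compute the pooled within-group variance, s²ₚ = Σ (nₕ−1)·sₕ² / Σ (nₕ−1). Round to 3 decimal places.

Degrees of freedom: 61 + 89 + 32 = 182.
Σ(nₕ−1)sₕ² = 61·17.8929 + 89·16.5649 + 32·1 = 2597.743.
s²ₚ = 2597.743 / 182 = 14.27331... → 14.273.

14.273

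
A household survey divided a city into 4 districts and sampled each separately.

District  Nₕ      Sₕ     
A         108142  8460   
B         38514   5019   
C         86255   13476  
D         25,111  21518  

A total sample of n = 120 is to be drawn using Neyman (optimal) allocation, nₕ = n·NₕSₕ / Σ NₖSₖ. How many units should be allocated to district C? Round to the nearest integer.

Σ NₕSₕ = 108142·8460 + 38514·5019 + 86255·13476 + 25111·21518 = 2810893964.
Share for C: 1162372380/2810893964 = 0.41352.
n_C = 120 × 0.41352 = 49.623... → 50.

50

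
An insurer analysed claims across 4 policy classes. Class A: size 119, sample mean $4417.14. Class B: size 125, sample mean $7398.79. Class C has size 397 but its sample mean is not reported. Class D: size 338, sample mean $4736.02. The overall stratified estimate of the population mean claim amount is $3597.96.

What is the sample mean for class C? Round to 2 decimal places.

Σ Nₕx̄ₕ = N·μ, so 397·x̄_C = 979·3597.96 − (119·4417.14 + 125·7398.79 + 338·4736.02).
= 3522402.84 − 3051263.17 = 471139.67.
x̄_C = 471139.67 / 397 = 1186.7498... → 1186.75.

1186.75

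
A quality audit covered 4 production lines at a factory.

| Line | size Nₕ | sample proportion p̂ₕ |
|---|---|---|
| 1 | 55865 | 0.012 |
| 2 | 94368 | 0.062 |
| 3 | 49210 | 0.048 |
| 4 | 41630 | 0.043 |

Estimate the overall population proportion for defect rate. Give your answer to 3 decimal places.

0.044

Wₕ = Nₕ/N with N = 241073: 0.2317, 0.3914, 0.2041, 0.1727.
p̂_st = 0.2317·0.012 + 0.3914·0.062 + 0.2041·0.048 + 0.1727·0.043 ≈ 0.04427... → 0.044.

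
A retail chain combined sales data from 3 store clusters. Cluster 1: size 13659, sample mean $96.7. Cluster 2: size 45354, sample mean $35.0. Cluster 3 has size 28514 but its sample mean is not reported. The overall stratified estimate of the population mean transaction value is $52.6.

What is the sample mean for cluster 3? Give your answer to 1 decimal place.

59.5

N = 13659 + 45354 + 28514 = 87527.
Overall total = μ·N = 52.6·87527 = 4603920.2.
Subtract the known strata: 13659·96.7 + 45354·35.0 = 2908215.3.
Remaining total for cluster 3: 4603920.2 − 2908215.3 = 1695704.9.
Divide by its size: 1695704.9 / 28514 = 59.469... → 59.5.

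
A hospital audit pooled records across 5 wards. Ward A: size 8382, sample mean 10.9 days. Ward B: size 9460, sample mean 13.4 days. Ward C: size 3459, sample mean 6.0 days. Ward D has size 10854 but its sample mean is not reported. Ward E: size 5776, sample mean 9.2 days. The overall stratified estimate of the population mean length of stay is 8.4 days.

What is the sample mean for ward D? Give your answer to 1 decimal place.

2.5

N = 8382 + 9460 + 3459 + 10854 + 5776 = 37931.
Overall total = μ·N = 8.4·37931 = 318620.4.
Subtract the known strata: 8382·10.9 + 9460·13.4 + 3459·6.0 + 5776·9.2 = 292021.
Remaining total for ward D: 318620.4 − 292021 = 26599.4.
Divide by its size: 26599.4 / 10854 = 2.451... → 2.5.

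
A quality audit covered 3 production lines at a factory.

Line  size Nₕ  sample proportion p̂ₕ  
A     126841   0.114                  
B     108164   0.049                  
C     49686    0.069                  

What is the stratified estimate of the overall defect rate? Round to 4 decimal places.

0.0815

N = 126841 + 108164 + 49686 = 284691.
Overall proportion = Σ (Nₕ/N)·p̂ₕ.
Σ Nₕp̂ₕ = 14459.874 + 5300.036 + 3428.334 = 23188.244.
23188.244 / 284691 = 0.081451... → 0.0815.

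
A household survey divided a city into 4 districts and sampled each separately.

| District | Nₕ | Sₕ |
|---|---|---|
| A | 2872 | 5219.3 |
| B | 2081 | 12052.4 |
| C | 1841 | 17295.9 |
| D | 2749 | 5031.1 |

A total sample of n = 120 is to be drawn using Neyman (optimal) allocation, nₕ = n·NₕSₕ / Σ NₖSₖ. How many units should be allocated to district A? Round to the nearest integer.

A: NₕSₕ = 2872·5219.3 = 14989829.6
B: NₕSₕ = 2081·12052.4 = 25081044.4
C: NₕSₕ = 1841·17295.9 = 31841751.9
D: NₕSₕ = 2749·5031.1 = 13830493.9
Σ NₕSₕ = 85743119.8.
n_A = 120·14989829.6/85743119.8 = 20.979... → 21.

21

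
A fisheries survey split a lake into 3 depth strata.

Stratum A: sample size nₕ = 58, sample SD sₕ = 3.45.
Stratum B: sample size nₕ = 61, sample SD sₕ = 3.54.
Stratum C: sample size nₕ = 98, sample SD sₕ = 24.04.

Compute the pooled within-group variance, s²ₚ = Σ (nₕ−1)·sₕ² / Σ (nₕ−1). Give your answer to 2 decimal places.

A: (58−1)·3.45² = 57·11.9025 = 678.4425
B: (61−1)·3.54² = 60·12.5316 = 751.896
C: (98−1)·24.04² = 97·577.9216 = 56058.3952
Numerator = 57488.7337; denominator = Σ(nₕ−1) = 214.
s²ₚ = 57488.7337/214 = 268.6389... → 268.64.

268.64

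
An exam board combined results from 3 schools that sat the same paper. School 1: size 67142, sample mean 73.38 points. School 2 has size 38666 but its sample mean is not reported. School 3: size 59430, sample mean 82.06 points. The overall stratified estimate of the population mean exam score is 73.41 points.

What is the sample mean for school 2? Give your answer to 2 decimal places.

N = 67142 + 38666 + 59430 = 165238.
Overall total = μ·N = 73.41·165238 = 12130121.58.
Subtract the known strata: 67142·73.38 + 59430·82.06 = 9803705.76.
Remaining total for school 2: 12130121.58 − 9803705.76 = 2326415.82.
Divide by its size: 2326415.82 / 38666 = 60.1670... → 60.17.

60.17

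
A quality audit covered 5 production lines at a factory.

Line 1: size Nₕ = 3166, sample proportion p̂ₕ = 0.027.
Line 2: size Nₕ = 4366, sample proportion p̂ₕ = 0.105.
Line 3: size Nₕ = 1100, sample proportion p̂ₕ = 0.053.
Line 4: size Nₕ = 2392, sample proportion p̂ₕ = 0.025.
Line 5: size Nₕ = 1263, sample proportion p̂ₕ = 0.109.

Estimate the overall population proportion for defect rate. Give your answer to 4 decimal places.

0.0651

Wₕ = Nₕ/N with N = 12287: 0.2577, 0.3553, 0.0895, 0.1947, 0.1028.
p̂_st = 0.2577·0.027 + 0.3553·0.105 + 0.0895·0.053 + 0.1947·0.025 + 0.1028·0.109 ≈ 0.065083... → 0.0651.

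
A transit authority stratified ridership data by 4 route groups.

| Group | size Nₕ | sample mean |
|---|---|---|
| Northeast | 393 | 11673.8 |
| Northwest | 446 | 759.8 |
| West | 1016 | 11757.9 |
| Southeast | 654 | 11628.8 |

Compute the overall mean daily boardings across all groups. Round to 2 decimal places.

N = 393 + 446 + 1016 + 654 = 2509.
Weight each subgroup mean by Nₕ/N and sum.
Σ Nₕx̄ₕ = 393·11673.8 + 446·759.8 + 1016·11757.9 + 654·11628.8 = 4587803.4 + 338870.8 + 11946026.4 + 7605235.2 = 24477935.8.
Divide by N: 24477935.8 / 2509 = 9756.0525... → 9756.05.

9756.05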